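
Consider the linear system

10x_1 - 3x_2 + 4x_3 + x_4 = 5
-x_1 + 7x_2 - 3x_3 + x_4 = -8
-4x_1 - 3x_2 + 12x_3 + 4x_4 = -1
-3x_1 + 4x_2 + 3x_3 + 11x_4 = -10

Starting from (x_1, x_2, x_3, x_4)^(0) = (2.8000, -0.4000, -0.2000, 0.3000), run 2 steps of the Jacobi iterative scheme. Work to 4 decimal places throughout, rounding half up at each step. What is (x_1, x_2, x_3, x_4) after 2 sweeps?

(-0.0269, -0.8106, -0.1760, -0.6522)

Iteration 1:
  x_1 = (5 - (-3)·-0.4000 - (4)·-0.2000 - (1)·0.3000) / (10) = 0.4300
  x_2 = (-8 - (-1)·2.8000 - (-3)·-0.2000 - (1)·0.3000) / (7) = -0.8714
  x_3 = (-1 - (-4)·2.8000 - (-3)·-0.4000 - (4)·0.3000) / (12) = 0.6500
  x_4 = (-10 - (-3)·2.8000 - (4)·-0.4000 - (3)·-0.2000) / (11) = 0.0545
Iteration 2:
  x_1 = (5 - (-3)·-0.8714 - (4)·0.6500 - (1)·0.0545) / (10) = -0.0269
  x_2 = (-8 - (-1)·0.4300 - (-3)·0.6500 - (1)·0.0545) / (7) = -0.8106
  x_3 = (-1 - (-4)·0.4300 - (-3)·-0.8714 - (4)·0.0545) / (12) = -0.1760
  x_4 = (-10 - (-3)·0.4300 - (4)·-0.8714 - (3)·0.6500) / (11) = -0.6522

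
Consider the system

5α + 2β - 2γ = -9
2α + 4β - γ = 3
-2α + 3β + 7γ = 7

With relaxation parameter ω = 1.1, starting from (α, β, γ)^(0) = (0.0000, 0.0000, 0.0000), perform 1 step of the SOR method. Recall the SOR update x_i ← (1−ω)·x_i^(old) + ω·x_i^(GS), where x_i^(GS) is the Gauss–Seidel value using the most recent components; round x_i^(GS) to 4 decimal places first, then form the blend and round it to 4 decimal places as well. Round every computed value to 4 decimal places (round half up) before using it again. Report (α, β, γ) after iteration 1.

(-1.9800, 1.9140, -0.4246)

Iteration 1:
  α: GS value = (-9 - (2)·0.0000 - (-2)·0.0000) / (5) = -1.8000;  α ← (1−ω)·0.0000 + ω·-1.8000 = -1.9800
  β: GS value = (3 - (2)·-1.9800 - (-1)·0.0000) / (4) = 1.7400;  β ← (1−ω)·0.0000 + ω·1.7400 = 1.9140
  γ: GS value = (7 - (-2)·-1.9800 - (3)·1.9140) / (7) = -0.3860;  γ ← (1−ω)·0.0000 + ω·-0.3860 = -0.4246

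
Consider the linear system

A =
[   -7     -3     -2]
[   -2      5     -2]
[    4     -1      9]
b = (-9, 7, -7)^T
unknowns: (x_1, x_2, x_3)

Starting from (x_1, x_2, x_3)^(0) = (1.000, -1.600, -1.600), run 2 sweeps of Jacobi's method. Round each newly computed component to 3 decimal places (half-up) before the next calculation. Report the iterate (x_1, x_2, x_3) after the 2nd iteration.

Iteration 1:
  x_1 = (-9 - (-3)·-1.600 - (-2)·-1.600) / (-7) = 2.429
  x_2 = (7 - (-2)·1.000 - (-2)·-1.600) / (5) = 1.160
  x_3 = (-7 - (4)·1.000 - (-1)·-1.600) / (9) = -1.400
Iteration 2:
  x_1 = (-9 - (-3)·1.160 - (-2)·-1.400) / (-7) = 1.189
  x_2 = (7 - (-2)·2.429 - (-2)·-1.400) / (5) = 1.812
  x_3 = (-7 - (4)·2.429 - (-1)·1.160) / (9) = -1.728

(1.189, 1.812, -1.728)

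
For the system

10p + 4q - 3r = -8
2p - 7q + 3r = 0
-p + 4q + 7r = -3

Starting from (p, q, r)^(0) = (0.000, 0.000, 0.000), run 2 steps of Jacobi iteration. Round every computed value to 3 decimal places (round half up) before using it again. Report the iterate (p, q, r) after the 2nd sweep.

(-0.929, -0.412, -0.543)

Iteration 1:
  p = (-8 - (4)·0.000 - (-3)·0.000) / (10) = -0.800
  q = (0 - (2)·0.000 - (3)·0.000) / (-7) = 0.000
  r = (-3 - (-1)·0.000 - (4)·0.000) / (7) = -0.429
Iteration 2:
  p = (-8 - (4)·0.000 - (-3)·-0.429) / (10) = -0.929
  q = (0 - (2)·-0.800 - (3)·-0.429) / (-7) = -0.412
  r = (-3 - (-1)·-0.800 - (4)·0.000) / (7) = -0.543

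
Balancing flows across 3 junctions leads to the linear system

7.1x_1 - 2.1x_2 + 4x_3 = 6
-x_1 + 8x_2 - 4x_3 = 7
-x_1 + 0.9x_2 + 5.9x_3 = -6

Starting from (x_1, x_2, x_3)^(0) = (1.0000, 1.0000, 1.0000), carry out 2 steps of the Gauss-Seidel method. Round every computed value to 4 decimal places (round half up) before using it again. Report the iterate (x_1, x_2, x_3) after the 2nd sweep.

(1.9153, 0.5445, -0.7754)

Iteration 1:
  x_1 = (6 - (-2.1)·1.0000 - (4)·1.0000) / (7.1) = 0.5775
  x_2 = (7 - (-1)·0.5775 - (-4)·1.0000) / (8) = 1.4472
  x_3 = (-6 - (-1)·0.5775 - (0.9)·1.4472) / (5.9) = -1.1398
Iteration 2:
  x_1 = (6 - (-2.1)·1.4472 - (4)·-1.1398) / (7.1) = 1.9153
  x_2 = (7 - (-1)·1.9153 - (-4)·-1.1398) / (8) = 0.5445
  x_3 = (-6 - (-1)·1.9153 - (0.9)·0.5445) / (5.9) = -0.7754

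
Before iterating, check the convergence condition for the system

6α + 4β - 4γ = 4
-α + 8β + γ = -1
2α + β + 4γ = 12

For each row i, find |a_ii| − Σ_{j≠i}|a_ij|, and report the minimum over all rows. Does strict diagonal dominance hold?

row 1: |6| − (4+4) = -2
row 2: |8| − (1+1) = 6
row 3: |4| − (2+1) = 1
minimum over rows = -2 → not strictly diagonally dominant

-2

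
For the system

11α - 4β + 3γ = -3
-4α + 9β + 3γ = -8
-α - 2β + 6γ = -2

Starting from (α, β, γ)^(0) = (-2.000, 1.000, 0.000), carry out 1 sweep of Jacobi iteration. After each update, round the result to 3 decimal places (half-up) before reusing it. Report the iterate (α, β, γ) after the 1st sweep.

Iteration 1:
  α = (-3 - (-4)·1.000 - (3)·0.000) / (11) = 0.091
  β = (-8 - (-4)·-2.000 - (3)·0.000) / (9) = -1.778
  γ = (-2 - (-1)·-2.000 - (-2)·1.000) / (6) = -0.333

(0.091, -1.778, -0.333)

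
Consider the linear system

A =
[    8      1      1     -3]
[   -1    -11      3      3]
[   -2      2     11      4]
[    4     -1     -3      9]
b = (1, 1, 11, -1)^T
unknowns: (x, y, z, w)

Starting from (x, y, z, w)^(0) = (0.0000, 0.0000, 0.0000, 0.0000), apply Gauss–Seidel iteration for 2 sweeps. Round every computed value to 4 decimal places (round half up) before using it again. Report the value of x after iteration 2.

0.0710

Iteration 1:
  x = (1 - (1)·0.0000 - (1)·0.0000 - (-3)·0.0000) / (8) = 0.1250
  y = (1 - (-1)·0.1250 - (3)·0.0000 - (3)·0.0000) / (-11) = -0.1023
  z = (11 - (-2)·0.1250 - (2)·-0.1023 - (4)·0.0000) / (11) = 1.0413
  w = (-1 - (4)·0.1250 - (-1)·-0.1023 - (-3)·1.0413) / (9) = 0.1691
Iteration 2:
  x = (1 - (1)·-0.1023 - (1)·1.0413 - (-3)·0.1691) / (8) = 0.0710
  y = (1 - (-1)·0.0710 - (3)·1.0413 - (3)·0.1691) / (-11) = 0.2327
  z = (11 - (-2)·0.0710 - (2)·0.2327 - (4)·0.1691) / (11) = 0.9091
  w = (-1 - (4)·0.0710 - (-1)·0.2327 - (-3)·0.9091) / (9) = 0.1862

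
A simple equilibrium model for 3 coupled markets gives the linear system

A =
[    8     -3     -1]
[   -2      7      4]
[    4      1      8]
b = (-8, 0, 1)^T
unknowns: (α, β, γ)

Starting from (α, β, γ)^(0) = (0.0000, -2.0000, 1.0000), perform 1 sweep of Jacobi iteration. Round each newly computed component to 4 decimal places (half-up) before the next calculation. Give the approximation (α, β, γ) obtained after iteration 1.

Iteration 1:
  α = (-8 - (-3)·-2.0000 - (-1)·1.0000) / (8) = -1.6250
  β = (0 - (-2)·0.0000 - (4)·1.0000) / (7) = -0.5714
  γ = (1 - (4)·0.0000 - (1)·-2.0000) / (8) = 0.3750

(-1.6250, -0.5714, 0.3750)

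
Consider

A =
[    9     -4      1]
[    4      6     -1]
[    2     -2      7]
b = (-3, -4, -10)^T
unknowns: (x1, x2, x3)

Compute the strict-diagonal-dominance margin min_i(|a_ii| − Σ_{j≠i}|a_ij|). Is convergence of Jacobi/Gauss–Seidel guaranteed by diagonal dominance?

row 1: |9| − (4+1) = 4
row 2: |6| − (4+1) = 1
row 3: |7| − (2+2) = 3
minimum over rows = 1 → strictly diagonally dominant (convergence guaranteed)

1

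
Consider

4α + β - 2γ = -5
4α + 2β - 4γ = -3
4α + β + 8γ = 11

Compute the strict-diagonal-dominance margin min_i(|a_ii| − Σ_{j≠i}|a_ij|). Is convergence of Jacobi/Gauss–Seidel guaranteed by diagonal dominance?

row 1: |4| − (1+2) = 1
row 2: |2| − (4+4) = -6
row 3: |8| − (4+1) = 3
minimum over rows = -6 → not strictly diagonally dominant

-6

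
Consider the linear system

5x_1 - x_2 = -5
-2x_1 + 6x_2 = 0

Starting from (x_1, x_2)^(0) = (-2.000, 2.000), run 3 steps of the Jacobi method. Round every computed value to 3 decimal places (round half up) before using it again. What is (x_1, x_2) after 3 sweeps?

Iteration 1:
  x_1 = (-5 - (-1)·2.000) / (5) = -0.600
  x_2 = (0 - (-2)·-2.000) / (6) = -0.667
Iteration 2:
  x_1 = (-5 - (-1)·-0.667) / (5) = -1.133
  x_2 = (0 - (-2)·-0.600) / (6) = -0.200
Iteration 3:
  x_1 = (-5 - (-1)·-0.200) / (5) = -1.040
  x_2 = (0 - (-2)·-1.133) / (6) = -0.378

(-1.040, -0.378)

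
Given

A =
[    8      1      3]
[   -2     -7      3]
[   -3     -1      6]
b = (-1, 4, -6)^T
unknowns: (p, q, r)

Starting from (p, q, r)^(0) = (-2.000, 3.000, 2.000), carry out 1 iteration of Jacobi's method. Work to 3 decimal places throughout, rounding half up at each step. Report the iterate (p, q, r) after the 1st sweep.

(-1.250, 0.857, -1.500)

Iteration 1:
  p = (-1 - (1)·3.000 - (3)·2.000) / (8) = -1.250
  q = (4 - (-2)·-2.000 - (3)·2.000) / (-7) = 0.857
  r = (-6 - (-3)·-2.000 - (-1)·3.000) / (6) = -1.500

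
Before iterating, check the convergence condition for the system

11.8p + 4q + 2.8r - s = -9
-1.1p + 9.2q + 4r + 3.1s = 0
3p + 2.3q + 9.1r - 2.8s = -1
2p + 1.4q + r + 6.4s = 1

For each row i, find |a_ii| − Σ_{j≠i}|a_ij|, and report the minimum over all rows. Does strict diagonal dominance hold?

1

row 1: |11.8| − (4+2.8+1) = 4
row 2: |9.2| − (1.1+4+3.1) = 1
row 3: |9.1| − (3+2.3+2.8) = 1
row 4: |6.4| − (2+1.4+1) = 2
minimum over rows = 1 → strictly diagonally dominant (convergence guaranteed)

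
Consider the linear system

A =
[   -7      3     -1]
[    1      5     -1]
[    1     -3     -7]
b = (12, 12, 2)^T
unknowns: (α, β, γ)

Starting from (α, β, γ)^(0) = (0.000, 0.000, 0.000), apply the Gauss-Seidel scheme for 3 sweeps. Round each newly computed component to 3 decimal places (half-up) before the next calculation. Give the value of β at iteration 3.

Iteration 1:
  α = (12 - (3)·0.000 - (-1)·0.000) / (-7) = -1.714
  β = (12 - (1)·-1.714 - (-1)·0.000) / (5) = 2.743
  γ = (2 - (1)·-1.714 - (-3)·2.743) / (-7) = -1.706
Iteration 2:
  α = (12 - (3)·2.743 - (-1)·-1.706) / (-7) = -0.295
  β = (12 - (1)·-0.295 - (-1)·-1.706) / (5) = 2.118
  γ = (2 - (1)·-0.295 - (-3)·2.118) / (-7) = -1.236
Iteration 3:
  α = (12 - (3)·2.118 - (-1)·-1.236) / (-7) = -0.630
  β = (12 - (1)·-0.630 - (-1)·-1.236) / (5) = 2.279
  γ = (2 - (1)·-0.630 - (-3)·2.279) / (-7) = -1.352

2.279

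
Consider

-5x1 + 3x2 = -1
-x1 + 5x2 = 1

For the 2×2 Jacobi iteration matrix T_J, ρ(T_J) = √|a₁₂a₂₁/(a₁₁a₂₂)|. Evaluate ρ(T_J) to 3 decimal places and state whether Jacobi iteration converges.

0.346

a₁₂a₂₁/(a₁₁a₂₂) = (3)·(-1) / ((-5)·(5)) = 0.120000
ρ = √|0.120000| = √0.120000 = 0.346
ρ < 1, so Jacobi converges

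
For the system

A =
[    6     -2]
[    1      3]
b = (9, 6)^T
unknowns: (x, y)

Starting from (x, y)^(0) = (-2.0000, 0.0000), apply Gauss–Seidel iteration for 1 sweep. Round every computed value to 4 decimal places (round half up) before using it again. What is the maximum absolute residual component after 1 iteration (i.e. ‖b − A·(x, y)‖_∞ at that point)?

Iteration 1:
  x = (9 - (-2)·0.0000) / (6) = 1.5000
  y = (6 - (1)·1.5000) / (3) = 1.5000
Residual b − A·x = (3.0000, 0.0000); ∞-norm = 3.0000

3.0000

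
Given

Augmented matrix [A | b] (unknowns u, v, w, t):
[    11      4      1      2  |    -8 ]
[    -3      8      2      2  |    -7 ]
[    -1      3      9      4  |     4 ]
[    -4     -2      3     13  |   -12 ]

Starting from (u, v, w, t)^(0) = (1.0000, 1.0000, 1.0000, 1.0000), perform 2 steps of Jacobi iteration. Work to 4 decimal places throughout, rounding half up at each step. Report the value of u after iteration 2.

Iteration 1:
  u = (-8 - (4)·1.0000 - (1)·1.0000 - (2)·1.0000) / (11) = -1.3636
  v = (-7 - (-3)·1.0000 - (2)·1.0000 - (2)·1.0000) / (8) = -1.0000
  w = (4 - (-1)·1.0000 - (3)·1.0000 - (4)·1.0000) / (9) = -0.2222
  t = (-12 - (-4)·1.0000 - (-2)·1.0000 - (3)·1.0000) / (13) = -0.6923
Iteration 2:
  u = (-8 - (4)·-1.0000 - (1)·-0.2222 - (2)·-0.6923) / (11) = -0.2176
  v = (-7 - (-3)·-1.3636 - (2)·-0.2222 - (2)·-0.6923) / (8) = -1.1577
  w = (4 - (-1)·-1.3636 - (3)·-1.0000 - (4)·-0.6923) / (9) = 0.9340
  t = (-12 - (-4)·-1.3636 - (-2)·-1.0000 - (3)·-0.2222) / (13) = -1.4452

-0.2176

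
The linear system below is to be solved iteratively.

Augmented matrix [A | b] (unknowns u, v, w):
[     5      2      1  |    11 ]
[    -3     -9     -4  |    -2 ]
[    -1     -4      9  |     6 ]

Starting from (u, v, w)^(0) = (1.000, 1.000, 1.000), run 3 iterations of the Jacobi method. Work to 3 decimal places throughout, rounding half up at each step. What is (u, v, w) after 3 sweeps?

Iteration 1:
  u = (11 - (2)·1.000 - (1)·1.000) / (5) = 1.600
  v = (-2 - (-3)·1.000 - (-4)·1.000) / (-9) = -0.556
  w = (6 - (-1)·1.000 - (-4)·1.000) / (9) = 1.222
Iteration 2:
  u = (11 - (2)·-0.556 - (1)·1.222) / (5) = 2.178
  v = (-2 - (-3)·1.600 - (-4)·1.222) / (-9) = -0.854
  w = (6 - (-1)·1.600 - (-4)·-0.556) / (9) = 0.597
Iteration 3:
  u = (11 - (2)·-0.854 - (1)·0.597) / (5) = 2.422
  v = (-2 - (-3)·2.178 - (-4)·0.597) / (-9) = -0.769
  w = (6 - (-1)·2.178 - (-4)·-0.854) / (9) = 0.529

(2.422, -0.769, 0.529)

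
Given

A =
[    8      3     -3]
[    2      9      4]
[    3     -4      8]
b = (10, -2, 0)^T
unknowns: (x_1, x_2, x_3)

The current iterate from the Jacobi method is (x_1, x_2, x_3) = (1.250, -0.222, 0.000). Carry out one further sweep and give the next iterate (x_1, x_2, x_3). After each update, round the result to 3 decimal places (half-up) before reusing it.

One sweep:
  x_1 = (10 - (3)·-0.222 - (-3)·0.000) / (8) = 1.333
  x_2 = (-2 - (2)·1.250 - (4)·0.000) / (9) = -0.500
  x_3 = (0 - (3)·1.250 - (-4)·-0.222) / (8) = -0.580

(1.333, -0.500, -0.580)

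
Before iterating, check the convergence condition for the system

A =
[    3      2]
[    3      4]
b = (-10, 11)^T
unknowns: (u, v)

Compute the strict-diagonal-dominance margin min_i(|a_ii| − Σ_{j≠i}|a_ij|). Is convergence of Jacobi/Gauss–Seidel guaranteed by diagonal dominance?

row 1: |3| − (2) = 1
row 2: |4| − (3) = 1
minimum over rows = 1 → strictly diagonally dominant (convergence guaranteed)

1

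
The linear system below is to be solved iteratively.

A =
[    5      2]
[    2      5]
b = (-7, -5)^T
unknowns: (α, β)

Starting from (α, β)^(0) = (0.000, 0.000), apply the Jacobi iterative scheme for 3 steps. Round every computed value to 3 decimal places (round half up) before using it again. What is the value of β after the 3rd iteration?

-0.600

Iteration 1:
  α = (-7 - (2)·0.000) / (5) = -1.400
  β = (-5 - (2)·0.000) / (5) = -1.000
Iteration 2:
  α = (-7 - (2)·-1.000) / (5) = -1.000
  β = (-5 - (2)·-1.400) / (5) = -0.440
Iteration 3:
  α = (-7 - (2)·-0.440) / (5) = -1.224
  β = (-5 - (2)·-1.000) / (5) = -0.600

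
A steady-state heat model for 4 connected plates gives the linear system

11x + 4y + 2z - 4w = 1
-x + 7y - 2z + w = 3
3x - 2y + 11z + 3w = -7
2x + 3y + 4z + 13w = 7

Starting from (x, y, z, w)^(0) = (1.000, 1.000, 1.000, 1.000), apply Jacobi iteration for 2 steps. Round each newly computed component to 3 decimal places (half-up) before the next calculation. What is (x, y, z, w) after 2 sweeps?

Iteration 1:
  x = (1 - (4)·1.000 - (2)·1.000 - (-4)·1.000) / (11) = -0.091
  y = (3 - (-1)·1.000 - (-2)·1.000 - (1)·1.000) / (7) = 0.714
  z = (-7 - (3)·1.000 - (-2)·1.000 - (3)·1.000) / (11) = -1.000
  w = (7 - (2)·1.000 - (3)·1.000 - (4)·1.000) / (13) = -0.154
Iteration 2:
  x = (1 - (4)·0.714 - (2)·-1.000 - (-4)·-0.154) / (11) = -0.043
  y = (3 - (-1)·-0.091 - (-2)·-1.000 - (1)·-0.154) / (7) = 0.152
  z = (-7 - (3)·-0.091 - (-2)·0.714 - (3)·-0.154) / (11) = -0.440
  w = (7 - (2)·-0.091 - (3)·0.714 - (4)·-1.000) / (13) = 0.695

(-0.043, 0.152, -0.440, 0.695)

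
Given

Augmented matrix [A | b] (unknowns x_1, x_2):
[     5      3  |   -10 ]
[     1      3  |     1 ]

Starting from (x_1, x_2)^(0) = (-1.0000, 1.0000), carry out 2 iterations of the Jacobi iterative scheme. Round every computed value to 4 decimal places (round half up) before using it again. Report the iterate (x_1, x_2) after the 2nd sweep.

(-2.4000, 1.2000)

Iteration 1:
  x_1 = (-10 - (3)·1.0000) / (5) = -2.6000
  x_2 = (1 - (1)·-1.0000) / (3) = 0.6667
Iteration 2:
  x_1 = (-10 - (3)·0.6667) / (5) = -2.4000
  x_2 = (1 - (1)·-2.6000) / (3) = 1.2000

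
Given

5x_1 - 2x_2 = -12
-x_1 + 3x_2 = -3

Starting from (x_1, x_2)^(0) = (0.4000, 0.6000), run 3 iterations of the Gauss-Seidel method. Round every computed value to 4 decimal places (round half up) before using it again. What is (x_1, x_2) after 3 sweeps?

(-3.2117, -2.0706)

Iteration 1:
  x_1 = (-12 - (-2)·0.6000) / (5) = -2.1600
  x_2 = (-3 - (-1)·-2.1600) / (3) = -1.7200
Iteration 2:
  x_1 = (-12 - (-2)·-1.7200) / (5) = -3.0880
  x_2 = (-3 - (-1)·-3.0880) / (3) = -2.0293
Iteration 3:
  x_1 = (-12 - (-2)·-2.0293) / (5) = -3.2117
  x_2 = (-3 - (-1)·-3.2117) / (3) = -2.0706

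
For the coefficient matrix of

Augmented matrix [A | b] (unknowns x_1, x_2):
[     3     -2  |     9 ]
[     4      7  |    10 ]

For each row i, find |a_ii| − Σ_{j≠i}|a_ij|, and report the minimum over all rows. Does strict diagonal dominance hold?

1

row 1: |3| − (2) = 1
row 2: |7| − (4) = 3
minimum over rows = 1 → strictly diagonally dominant (convergence guaranteed)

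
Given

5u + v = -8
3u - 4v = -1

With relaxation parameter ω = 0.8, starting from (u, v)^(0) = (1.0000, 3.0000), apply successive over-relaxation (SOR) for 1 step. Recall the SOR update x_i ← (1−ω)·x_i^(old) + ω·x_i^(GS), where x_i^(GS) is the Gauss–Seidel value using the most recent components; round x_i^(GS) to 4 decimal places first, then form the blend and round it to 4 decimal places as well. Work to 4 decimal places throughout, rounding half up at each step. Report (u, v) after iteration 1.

Iteration 1:
  u: GS value = (-8 - (1)·3.0000) / (5) = -2.2000;  u ← (1−ω)·1.0000 + ω·-2.2000 = -1.5600
  v: GS value = (-1 - (3)·-1.5600) / (-4) = -0.9200;  v ← (1−ω)·3.0000 + ω·-0.9200 = -0.1360

(-1.5600, -0.1360)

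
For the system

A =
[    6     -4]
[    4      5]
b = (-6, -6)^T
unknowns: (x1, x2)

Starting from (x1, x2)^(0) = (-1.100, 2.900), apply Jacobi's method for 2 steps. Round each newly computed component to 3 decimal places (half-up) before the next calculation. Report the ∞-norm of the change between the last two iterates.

2.146

Iteration 1:
  x1 = (-6 - (-4)·2.900) / (6) = 0.933
  x2 = (-6 - (4)·-1.100) / (5) = -0.320
Iteration 2:
  x1 = (-6 - (-4)·-0.320) / (6) = -1.213
  x2 = (-6 - (4)·0.933) / (5) = -1.946
Change: (-2.146, -1.626) → max |·| = 2.146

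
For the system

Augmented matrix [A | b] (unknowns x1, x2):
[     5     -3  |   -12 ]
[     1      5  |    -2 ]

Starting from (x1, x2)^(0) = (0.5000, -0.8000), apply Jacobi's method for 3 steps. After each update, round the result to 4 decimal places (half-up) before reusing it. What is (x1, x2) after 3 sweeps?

(-2.2944, 0.1400)

Iteration 1:
  x1 = (-12 - (-3)·-0.8000) / (5) = -2.8800
  x2 = (-2 - (1)·0.5000) / (5) = -0.5000
Iteration 2:
  x1 = (-12 - (-3)·-0.5000) / (5) = -2.7000
  x2 = (-2 - (1)·-2.8800) / (5) = 0.1760
Iteration 3:
  x1 = (-12 - (-3)·0.1760) / (5) = -2.2944
  x2 = (-2 - (1)·-2.7000) / (5) = 0.1400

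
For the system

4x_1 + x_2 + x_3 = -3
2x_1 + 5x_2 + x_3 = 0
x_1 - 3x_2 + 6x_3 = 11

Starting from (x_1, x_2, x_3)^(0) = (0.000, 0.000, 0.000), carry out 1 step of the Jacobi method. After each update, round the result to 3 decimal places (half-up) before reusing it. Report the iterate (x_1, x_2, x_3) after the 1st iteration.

(-0.750, 0.000, 1.833)

Iteration 1:
  x_1 = (-3 - (1)·0.000 - (1)·0.000) / (4) = -0.750
  x_2 = (0 - (2)·0.000 - (1)·0.000) / (5) = 0.000
  x_3 = (11 - (1)·0.000 - (-3)·0.000) / (6) = 1.833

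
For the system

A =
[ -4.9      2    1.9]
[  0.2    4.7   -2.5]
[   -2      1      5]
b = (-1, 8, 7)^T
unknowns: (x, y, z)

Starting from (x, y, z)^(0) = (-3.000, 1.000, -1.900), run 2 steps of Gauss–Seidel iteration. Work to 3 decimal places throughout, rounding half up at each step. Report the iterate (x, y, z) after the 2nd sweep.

Iteration 1:
  x = (-1 - (2)·1.000 - (1.9)·-1.900) / (-4.9) = -0.124
  y = (8 - (0.2)·-0.124 - (-2.5)·-1.900) / (4.7) = 0.697
  z = (7 - (-2)·-0.124 - (1)·0.697) / (5) = 1.211
Iteration 2:
  x = (-1 - (2)·0.697 - (1.9)·1.211) / (-4.9) = 0.958
  y = (8 - (0.2)·0.958 - (-2.5)·1.211) / (4.7) = 2.306
  z = (7 - (-2)·0.958 - (1)·2.306) / (5) = 1.322

(0.958, 2.306, 1.322)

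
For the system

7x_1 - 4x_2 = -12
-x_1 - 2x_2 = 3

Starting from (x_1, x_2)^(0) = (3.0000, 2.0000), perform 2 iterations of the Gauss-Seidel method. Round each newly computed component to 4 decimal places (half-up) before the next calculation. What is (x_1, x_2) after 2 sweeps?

(-2.4082, -0.2959)

Iteration 1:
  x_1 = (-12 - (-4)·2.0000) / (7) = -0.5714
  x_2 = (3 - (-1)·-0.5714) / (-2) = -1.2143
Iteration 2:
  x_1 = (-12 - (-4)·-1.2143) / (7) = -2.4082
  x_2 = (3 - (-1)·-2.4082) / (-2) = -0.2959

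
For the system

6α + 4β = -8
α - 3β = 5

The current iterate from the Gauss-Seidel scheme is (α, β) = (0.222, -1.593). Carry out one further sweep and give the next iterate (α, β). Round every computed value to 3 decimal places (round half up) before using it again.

(-0.271, -1.757)

One sweep:
  α = (-8 - (4)·-1.593) / (6) = -0.271
  β = (5 - (1)·-0.271) / (-3) = -1.757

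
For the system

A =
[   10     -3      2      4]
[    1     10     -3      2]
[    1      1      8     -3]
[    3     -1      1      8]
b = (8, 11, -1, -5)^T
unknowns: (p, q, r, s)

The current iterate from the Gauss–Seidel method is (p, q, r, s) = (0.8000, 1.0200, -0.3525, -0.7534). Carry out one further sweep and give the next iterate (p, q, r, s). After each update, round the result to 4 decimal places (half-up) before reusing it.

One sweep:
  p = (8 - (-3)·1.0200 - (2)·-0.3525 - (4)·-0.7534) / (10) = 1.4779
  q = (11 - (1)·1.4779 - (-3)·-0.3525 - (2)·-0.7534) / (10) = 0.9971
  r = (-1 - (1)·1.4779 - (1)·0.9971 - (-3)·-0.7534) / (8) = -0.7169
  s = (-5 - (3)·1.4779 - (-1)·0.9971 - (1)·-0.7169) / (8) = -0.9650

(1.4779, 0.9971, -0.7169, -0.9650)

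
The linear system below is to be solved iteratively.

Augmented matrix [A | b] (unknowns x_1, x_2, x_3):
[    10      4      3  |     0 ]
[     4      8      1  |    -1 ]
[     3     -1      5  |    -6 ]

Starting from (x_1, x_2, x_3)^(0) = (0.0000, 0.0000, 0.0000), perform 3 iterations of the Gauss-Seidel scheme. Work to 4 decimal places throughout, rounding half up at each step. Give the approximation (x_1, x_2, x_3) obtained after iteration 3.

Iteration 1:
  x_1 = (0 - (4)·0.0000 - (3)·0.0000) / (10) = 0.0000
  x_2 = (-1 - (4)·0.0000 - (1)·0.0000) / (8) = -0.1250
  x_3 = (-6 - (3)·0.0000 - (-1)·-0.1250) / (5) = -1.2250
Iteration 2:
  x_1 = (0 - (4)·-0.1250 - (3)·-1.2250) / (10) = 0.4175
  x_2 = (-1 - (4)·0.4175 - (1)·-1.2250) / (8) = -0.1806
  x_3 = (-6 - (3)·0.4175 - (-1)·-0.1806) / (5) = -1.4866
Iteration 3:
  x_1 = (0 - (4)·-0.1806 - (3)·-1.4866) / (10) = 0.5182
  x_2 = (-1 - (4)·0.5182 - (1)·-1.4866) / (8) = -0.1983
  x_3 = (-6 - (3)·0.5182 - (-1)·-0.1983) / (5) = -1.5506

(0.5182, -0.1983, -1.5506)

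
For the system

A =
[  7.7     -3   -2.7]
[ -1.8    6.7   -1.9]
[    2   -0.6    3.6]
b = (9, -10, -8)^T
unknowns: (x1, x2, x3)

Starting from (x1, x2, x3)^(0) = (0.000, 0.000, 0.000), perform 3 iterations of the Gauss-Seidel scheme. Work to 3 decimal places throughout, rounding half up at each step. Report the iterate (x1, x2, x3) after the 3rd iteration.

(-0.642, -2.354, -2.258)

Iteration 1:
  x1 = (9 - (-3)·0.000 - (-2.7)·0.000) / (7.7) = 1.169
  x2 = (-10 - (-1.8)·1.169 - (-1.9)·0.000) / (6.7) = -1.178
  x3 = (-8 - (2)·1.169 - (-0.6)·-1.178) / (3.6) = -3.068
Iteration 2:
  x1 = (9 - (-3)·-1.178 - (-2.7)·-3.068) / (7.7) = -0.366
  x2 = (-10 - (-1.8)·-0.366 - (-1.9)·-3.068) / (6.7) = -2.461
  x3 = (-8 - (2)·-0.366 - (-0.6)·-2.461) / (3.6) = -2.429
Iteration 3:
  x1 = (9 - (-3)·-2.461 - (-2.7)·-2.429) / (7.7) = -0.642
  x2 = (-10 - (-1.8)·-0.642 - (-1.9)·-2.429) / (6.7) = -2.354
  x3 = (-8 - (2)·-0.642 - (-0.6)·-2.354) / (3.6) = -2.258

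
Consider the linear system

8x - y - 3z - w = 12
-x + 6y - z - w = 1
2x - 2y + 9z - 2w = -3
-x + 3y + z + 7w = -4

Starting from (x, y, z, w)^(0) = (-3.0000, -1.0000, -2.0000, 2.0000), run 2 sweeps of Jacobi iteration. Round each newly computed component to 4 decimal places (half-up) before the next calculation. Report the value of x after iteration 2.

1.6310

Iteration 1:
  x = (12 - (-1)·-1.0000 - (-3)·-2.0000 - (-1)·2.0000) / (8) = 0.8750
  y = (1 - (-1)·-3.0000 - (-1)·-2.0000 - (-1)·2.0000) / (6) = -0.3333
  z = (-3 - (2)·-3.0000 - (-2)·-1.0000 - (-2)·2.0000) / (9) = 0.5556
  w = (-4 - (-1)·-3.0000 - (3)·-1.0000 - (1)·-2.0000) / (7) = -0.2857
Iteration 2:
  x = (12 - (-1)·-0.3333 - (-3)·0.5556 - (-1)·-0.2857) / (8) = 1.6310
  y = (1 - (-1)·0.8750 - (-1)·0.5556 - (-1)·-0.2857) / (6) = 0.3575
  z = (-3 - (2)·0.8750 - (-2)·-0.3333 - (-2)·-0.2857) / (9) = -0.6653
  w = (-4 - (-1)·0.8750 - (3)·-0.3333 - (1)·0.5556) / (7) = -0.3830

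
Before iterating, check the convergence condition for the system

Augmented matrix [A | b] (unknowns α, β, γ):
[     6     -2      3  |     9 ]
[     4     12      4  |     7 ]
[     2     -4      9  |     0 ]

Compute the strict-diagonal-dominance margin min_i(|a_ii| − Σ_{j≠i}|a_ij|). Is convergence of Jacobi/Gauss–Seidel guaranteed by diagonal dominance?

1

row 1: |6| − (2+3) = 1
row 2: |12| − (4+4) = 4
row 3: |9| − (2+4) = 3
minimum over rows = 1 → strictly diagonally dominant (convergence guaranteed)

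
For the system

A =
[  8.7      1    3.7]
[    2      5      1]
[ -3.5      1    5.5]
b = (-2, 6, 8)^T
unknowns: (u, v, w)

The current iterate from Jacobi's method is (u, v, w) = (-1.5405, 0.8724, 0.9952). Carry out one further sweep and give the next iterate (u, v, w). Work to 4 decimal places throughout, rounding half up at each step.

One sweep:
  u = (-2 - (1)·0.8724 - (3.7)·0.9952) / (8.7) = -0.7534
  v = (6 - (2)·-1.5405 - (1)·0.9952) / (5) = 1.6172
  w = (8 - (-3.5)·-1.5405 - (1)·0.8724) / (5.5) = 0.3156

(-0.7534, 1.6172, 0.3156)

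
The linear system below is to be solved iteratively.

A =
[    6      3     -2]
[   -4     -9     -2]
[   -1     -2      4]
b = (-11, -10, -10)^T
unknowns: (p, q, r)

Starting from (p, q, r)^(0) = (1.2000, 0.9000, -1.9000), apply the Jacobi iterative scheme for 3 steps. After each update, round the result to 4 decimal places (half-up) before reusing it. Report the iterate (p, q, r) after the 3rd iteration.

(-4.1412, 3.0139, -1.8310)

Iteration 1:
  p = (-11 - (3)·0.9000 - (-2)·-1.9000) / (6) = -2.9167
  q = (-10 - (-4)·1.2000 - (-2)·-1.9000) / (-9) = 1.0000
  r = (-10 - (-1)·1.2000 - (-2)·0.9000) / (4) = -1.7500
Iteration 2:
  p = (-11 - (3)·1.0000 - (-2)·-1.7500) / (6) = -2.9167
  q = (-10 - (-4)·-2.9167 - (-2)·-1.7500) / (-9) = 2.7963
  r = (-10 - (-1)·-2.9167 - (-2)·1.0000) / (4) = -2.7292
Iteration 3:
  p = (-11 - (3)·2.7963 - (-2)·-2.7292) / (6) = -4.1412
  q = (-10 - (-4)·-2.9167 - (-2)·-2.7292) / (-9) = 3.0139
  r = (-10 - (-1)·-2.9167 - (-2)·2.7963) / (4) = -1.8310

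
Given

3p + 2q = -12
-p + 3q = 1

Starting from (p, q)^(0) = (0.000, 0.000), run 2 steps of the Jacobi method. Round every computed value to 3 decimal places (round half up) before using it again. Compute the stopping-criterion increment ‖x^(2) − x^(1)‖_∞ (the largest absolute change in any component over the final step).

1.333

Iteration 1:
  p = (-12 - (2)·0.000) / (3) = -4.000
  q = (1 - (-1)·0.000) / (3) = 0.333
Iteration 2:
  p = (-12 - (2)·0.333) / (3) = -4.222
  q = (1 - (-1)·-4.000) / (3) = -1.000
Change: (-0.222, -1.333) → max |·| = 1.333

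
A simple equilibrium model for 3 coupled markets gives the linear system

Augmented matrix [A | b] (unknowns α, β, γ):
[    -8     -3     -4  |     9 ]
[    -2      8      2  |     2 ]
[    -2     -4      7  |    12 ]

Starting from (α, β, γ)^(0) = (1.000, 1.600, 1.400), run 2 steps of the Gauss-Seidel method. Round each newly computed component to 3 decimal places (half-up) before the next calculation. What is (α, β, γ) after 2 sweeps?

(-1.169, -0.197, 1.268)

Iteration 1:
  α = (9 - (-3)·1.600 - (-4)·1.400) / (-8) = -2.425
  β = (2 - (-2)·-2.425 - (2)·1.400) / (8) = -0.706
  γ = (12 - (-2)·-2.425 - (-4)·-0.706) / (7) = 0.618
Iteration 2:
  α = (9 - (-3)·-0.706 - (-4)·0.618) / (-8) = -1.169
  β = (2 - (-2)·-1.169 - (2)·0.618) / (8) = -0.197
  γ = (12 - (-2)·-1.169 - (-4)·-0.197) / (7) = 1.268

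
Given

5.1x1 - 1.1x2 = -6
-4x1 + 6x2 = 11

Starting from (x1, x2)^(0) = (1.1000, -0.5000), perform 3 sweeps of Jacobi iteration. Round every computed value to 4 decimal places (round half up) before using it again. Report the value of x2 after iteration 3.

1.4181

Iteration 1:
  x1 = (-6 - (-1.1)·-0.5000) / (5.1) = -1.2843
  x2 = (11 - (-4)·1.1000) / (6) = 2.5667
Iteration 2:
  x1 = (-6 - (-1.1)·2.5667) / (5.1) = -0.6229
  x2 = (11 - (-4)·-1.2843) / (6) = 0.9771
Iteration 3:
  x1 = (-6 - (-1.1)·0.9771) / (5.1) = -0.9657
  x2 = (11 - (-4)·-0.6229) / (6) = 1.4181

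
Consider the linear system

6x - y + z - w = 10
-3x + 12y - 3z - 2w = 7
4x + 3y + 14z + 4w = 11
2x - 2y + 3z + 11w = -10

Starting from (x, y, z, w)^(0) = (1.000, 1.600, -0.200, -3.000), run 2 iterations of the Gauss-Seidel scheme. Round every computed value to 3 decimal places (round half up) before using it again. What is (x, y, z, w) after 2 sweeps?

Iteration 1:
  x = (10 - (-1)·1.600 - (1)·-0.200 - (-1)·-3.000) / (6) = 1.467
  y = (7 - (-3)·1.467 - (-3)·-0.200 - (-2)·-3.000) / (12) = 0.400
  z = (11 - (4)·1.467 - (3)·0.400 - (4)·-3.000) / (14) = 1.138
  w = (-10 - (2)·1.467 - (-2)·0.400 - (3)·1.138) / (11) = -1.413
Iteration 2:
  x = (10 - (-1)·0.400 - (1)·1.138 - (-1)·-1.413) / (6) = 1.308
  y = (7 - (-3)·1.308 - (-3)·1.138 - (-2)·-1.413) / (12) = 0.959
  z = (11 - (4)·1.308 - (3)·0.959 - (4)·-1.413) / (14) = 0.610
  w = (-10 - (2)·1.308 - (-2)·0.959 - (3)·0.610) / (11) = -1.139

(1.308, 0.959, 0.610, -1.139)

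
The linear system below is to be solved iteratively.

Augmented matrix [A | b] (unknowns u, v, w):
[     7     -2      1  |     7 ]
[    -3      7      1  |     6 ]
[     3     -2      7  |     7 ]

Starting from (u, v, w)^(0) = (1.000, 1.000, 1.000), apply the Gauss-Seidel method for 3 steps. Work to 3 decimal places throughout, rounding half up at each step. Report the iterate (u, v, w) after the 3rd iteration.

(1.240, 1.269, 0.831)

Iteration 1:
  u = (7 - (-2)·1.000 - (1)·1.000) / (7) = 1.143
  v = (6 - (-3)·1.143 - (1)·1.000) / (7) = 1.204
  w = (7 - (3)·1.143 - (-2)·1.204) / (7) = 0.854
Iteration 2:
  u = (7 - (-2)·1.204 - (1)·0.854) / (7) = 1.222
  v = (6 - (-3)·1.222 - (1)·0.854) / (7) = 1.259
  w = (7 - (3)·1.222 - (-2)·1.259) / (7) = 0.836
Iteration 3:
  u = (7 - (-2)·1.259 - (1)·0.836) / (7) = 1.240
  v = (6 - (-3)·1.240 - (1)·0.836) / (7) = 1.269
  w = (7 - (3)·1.240 - (-2)·1.269) / (7) = 0.831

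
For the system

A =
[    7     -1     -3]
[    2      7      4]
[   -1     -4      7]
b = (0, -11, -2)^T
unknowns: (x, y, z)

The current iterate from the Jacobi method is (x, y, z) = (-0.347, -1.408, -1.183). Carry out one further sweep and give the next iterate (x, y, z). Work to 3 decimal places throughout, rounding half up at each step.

(-0.708, -0.796, -1.140)

One sweep:
  x = (0 - (-1)·-1.408 - (-3)·-1.183) / (7) = -0.708
  y = (-11 - (2)·-0.347 - (4)·-1.183) / (7) = -0.796
  z = (-2 - (-1)·-0.347 - (-4)·-1.408) / (7) = -1.140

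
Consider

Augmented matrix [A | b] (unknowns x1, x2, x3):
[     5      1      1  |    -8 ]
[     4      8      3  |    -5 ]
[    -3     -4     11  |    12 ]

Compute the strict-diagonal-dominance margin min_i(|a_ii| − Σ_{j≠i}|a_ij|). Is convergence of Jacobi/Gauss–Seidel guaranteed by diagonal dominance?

row 1: |5| − (1+1) = 3
row 2: |8| − (4+3) = 1
row 3: |11| − (3+4) = 4
minimum over rows = 1 → strictly diagonally dominant (convergence guaranteed)

1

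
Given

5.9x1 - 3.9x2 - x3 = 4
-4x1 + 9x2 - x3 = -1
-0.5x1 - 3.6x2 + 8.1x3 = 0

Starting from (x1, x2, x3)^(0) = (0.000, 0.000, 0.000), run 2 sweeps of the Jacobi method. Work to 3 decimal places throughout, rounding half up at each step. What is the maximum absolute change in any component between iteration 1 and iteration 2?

0.301

Iteration 1:
  x1 = (4 - (-3.9)·0.000 - (-1)·0.000) / (5.9) = 0.678
  x2 = (-1 - (-4)·0.000 - (-1)·0.000) / (9) = -0.111
  x3 = (0 - (-0.5)·0.000 - (-3.6)·0.000) / (8.1) = 0.000
Iteration 2:
  x1 = (4 - (-3.9)·-0.111 - (-1)·0.000) / (5.9) = 0.605
  x2 = (-1 - (-4)·0.678 - (-1)·0.000) / (9) = 0.190
  x3 = (0 - (-0.5)·0.678 - (-3.6)·-0.111) / (8.1) = -0.007
Change: (-0.073, 0.301, -0.007) → max |·| = 0.301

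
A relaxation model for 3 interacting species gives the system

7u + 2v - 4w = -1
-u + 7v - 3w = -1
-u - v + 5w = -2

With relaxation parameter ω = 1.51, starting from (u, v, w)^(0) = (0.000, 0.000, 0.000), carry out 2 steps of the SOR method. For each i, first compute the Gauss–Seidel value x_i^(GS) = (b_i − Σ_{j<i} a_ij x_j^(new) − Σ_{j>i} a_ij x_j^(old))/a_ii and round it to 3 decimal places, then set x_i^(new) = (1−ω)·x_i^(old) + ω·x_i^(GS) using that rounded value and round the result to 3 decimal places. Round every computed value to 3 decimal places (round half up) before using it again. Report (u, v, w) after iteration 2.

(-0.639, -0.704, -0.628)

Iteration 1:
  u: GS value = (-1 - (2)·0.000 - (-4)·0.000) / (7) = -0.143;  u ← (1−ω)·0.000 + ω·-0.143 = -0.216
  v: GS value = (-1 - (-1)·-0.216 - (-3)·0.000) / (7) = -0.174;  v ← (1−ω)·0.000 + ω·-0.174 = -0.263
  w: GS value = (-2 - (-1)·-0.216 - (-1)·-0.263) / (5) = -0.496;  w ← (1−ω)·0.000 + ω·-0.496 = -0.749
Iteration 2:
  u: GS value = (-1 - (2)·-0.263 - (-4)·-0.749) / (7) = -0.496;  u ← (1−ω)·-0.216 + ω·-0.496 = -0.639
  v: GS value = (-1 - (-1)·-0.639 - (-3)·-0.749) / (7) = -0.555;  v ← (1−ω)·-0.263 + ω·-0.555 = -0.704
  w: GS value = (-2 - (-1)·-0.639 - (-1)·-0.704) / (5) = -0.669;  w ← (1−ω)·-0.749 + ω·-0.669 = -0.628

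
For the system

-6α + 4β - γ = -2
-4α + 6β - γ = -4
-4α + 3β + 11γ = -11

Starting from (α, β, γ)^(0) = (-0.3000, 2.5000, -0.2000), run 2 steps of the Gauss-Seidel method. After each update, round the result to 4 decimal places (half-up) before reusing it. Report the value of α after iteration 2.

Iteration 1:
  α = (-2 - (4)·2.5000 - (-1)·-0.2000) / (-6) = 2.0333
  β = (-4 - (-4)·2.0333 - (-1)·-0.2000) / (6) = 0.6555
  γ = (-11 - (-4)·2.0333 - (3)·0.6555) / (11) = -0.4394
Iteration 2:
  α = (-2 - (4)·0.6555 - (-1)·-0.4394) / (-6) = 0.8436
  β = (-4 - (-4)·0.8436 - (-1)·-0.4394) / (6) = -0.1775
  γ = (-11 - (-4)·0.8436 - (3)·-0.1775) / (11) = -0.6448

0.8436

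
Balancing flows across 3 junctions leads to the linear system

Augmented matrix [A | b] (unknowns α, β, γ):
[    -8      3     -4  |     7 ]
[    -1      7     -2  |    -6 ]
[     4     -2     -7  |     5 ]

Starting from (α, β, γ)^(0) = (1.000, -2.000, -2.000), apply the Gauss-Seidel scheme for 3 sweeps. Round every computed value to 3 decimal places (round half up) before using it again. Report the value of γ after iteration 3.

-0.821

Iteration 1:
  α = (7 - (3)·-2.000 - (-4)·-2.000) / (-8) = -0.625
  β = (-6 - (-1)·-0.625 - (-2)·-2.000) / (7) = -1.518
  γ = (5 - (4)·-0.625 - (-2)·-1.518) / (-7) = -0.638
Iteration 2:
  α = (7 - (3)·-1.518 - (-4)·-0.638) / (-8) = -1.125
  β = (-6 - (-1)·-1.125 - (-2)·-0.638) / (7) = -1.200
  γ = (5 - (4)·-1.125 - (-2)·-1.200) / (-7) = -1.014
Iteration 3:
  α = (7 - (3)·-1.200 - (-4)·-1.014) / (-8) = -0.818
  β = (-6 - (-1)·-0.818 - (-2)·-1.014) / (7) = -1.264
  γ = (5 - (4)·-0.818 - (-2)·-1.264) / (-7) = -0.821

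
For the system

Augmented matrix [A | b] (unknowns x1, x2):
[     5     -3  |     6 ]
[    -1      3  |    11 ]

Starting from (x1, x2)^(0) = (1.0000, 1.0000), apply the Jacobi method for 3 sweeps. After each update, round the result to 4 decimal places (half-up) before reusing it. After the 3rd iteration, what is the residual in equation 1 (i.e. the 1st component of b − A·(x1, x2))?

Iteration 1:
  x1 = (6 - (-3)·1.0000) / (5) = 1.8000
  x2 = (11 - (-1)·1.0000) / (3) = 4.0000
Iteration 2:
  x1 = (6 - (-3)·4.0000) / (5) = 3.6000
  x2 = (11 - (-1)·1.8000) / (3) = 4.2667
Iteration 3:
  x1 = (6 - (-3)·4.2667) / (5) = 3.7600
  x2 = (11 - (-1)·3.6000) / (3) = 4.8667
Residual b − A·x = (1.8001, 0.1599)

1.8001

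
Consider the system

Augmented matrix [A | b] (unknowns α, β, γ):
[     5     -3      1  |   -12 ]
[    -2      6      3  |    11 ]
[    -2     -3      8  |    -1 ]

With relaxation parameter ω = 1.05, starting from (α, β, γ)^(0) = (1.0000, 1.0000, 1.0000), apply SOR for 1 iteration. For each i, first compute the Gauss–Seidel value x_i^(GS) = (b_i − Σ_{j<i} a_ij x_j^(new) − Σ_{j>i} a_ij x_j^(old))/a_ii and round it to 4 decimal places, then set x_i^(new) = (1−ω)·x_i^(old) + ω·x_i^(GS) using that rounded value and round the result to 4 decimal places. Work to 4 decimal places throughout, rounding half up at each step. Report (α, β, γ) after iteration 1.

Iteration 1:
  α: GS value = (-12 - (-3)·1.0000 - (1)·1.0000) / (5) = -2.0000;  α ← (1−ω)·1.0000 + ω·-2.0000 = -2.1500
  β: GS value = (11 - (-2)·-2.1500 - (3)·1.0000) / (6) = 0.6167;  β ← (1−ω)·1.0000 + ω·0.6167 = 0.5975
  γ: GS value = (-1 - (-2)·-2.1500 - (-3)·0.5975) / (8) = -0.4384;  γ ← (1−ω)·1.0000 + ω·-0.4384 = -0.5103

(-2.1500, 0.5975, -0.5103)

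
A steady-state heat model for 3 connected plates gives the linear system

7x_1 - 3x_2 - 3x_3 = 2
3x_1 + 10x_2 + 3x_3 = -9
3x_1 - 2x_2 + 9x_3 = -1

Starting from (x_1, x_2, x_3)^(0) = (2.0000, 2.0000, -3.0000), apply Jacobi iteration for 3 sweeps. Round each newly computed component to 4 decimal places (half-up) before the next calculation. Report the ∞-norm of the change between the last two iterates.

Iteration 1:
  x_1 = (2 - (-3)·2.0000 - (-3)·-3.0000) / (7) = -0.1429
  x_2 = (-9 - (3)·2.0000 - (3)·-3.0000) / (10) = -0.6000
  x_3 = (-1 - (3)·2.0000 - (-2)·2.0000) / (9) = -0.3333
Iteration 2:
  x_1 = (2 - (-3)·-0.6000 - (-3)·-0.3333) / (7) = -0.1143
  x_2 = (-9 - (3)·-0.1429 - (3)·-0.3333) / (10) = -0.7571
  x_3 = (-1 - (3)·-0.1429 - (-2)·-0.6000) / (9) = -0.1968
Iteration 3:
  x_1 = (2 - (-3)·-0.7571 - (-3)·-0.1968) / (7) = -0.1231
  x_2 = (-9 - (3)·-0.1143 - (3)·-0.1968) / (10) = -0.8067
  x_3 = (-1 - (3)·-0.1143 - (-2)·-0.7571) / (9) = -0.2413
Change: (-0.0088, -0.0496, -0.0445) → max |·| = 0.0496

0.0496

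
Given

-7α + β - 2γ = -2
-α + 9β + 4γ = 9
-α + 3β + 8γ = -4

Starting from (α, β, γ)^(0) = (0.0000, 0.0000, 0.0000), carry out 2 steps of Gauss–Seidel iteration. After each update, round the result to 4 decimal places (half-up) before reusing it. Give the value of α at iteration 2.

0.6763

Iteration 1:
  α = (-2 - (1)·0.0000 - (-2)·0.0000) / (-7) = 0.2857
  β = (9 - (-1)·0.2857 - (4)·0.0000) / (9) = 1.0317
  γ = (-4 - (-1)·0.2857 - (3)·1.0317) / (8) = -0.8512
Iteration 2:
  α = (-2 - (1)·1.0317 - (-2)·-0.8512) / (-7) = 0.6763
  β = (9 - (-1)·0.6763 - (4)·-0.8512) / (9) = 1.4535
  γ = (-4 - (-1)·0.6763 - (3)·1.4535) / (8) = -0.9605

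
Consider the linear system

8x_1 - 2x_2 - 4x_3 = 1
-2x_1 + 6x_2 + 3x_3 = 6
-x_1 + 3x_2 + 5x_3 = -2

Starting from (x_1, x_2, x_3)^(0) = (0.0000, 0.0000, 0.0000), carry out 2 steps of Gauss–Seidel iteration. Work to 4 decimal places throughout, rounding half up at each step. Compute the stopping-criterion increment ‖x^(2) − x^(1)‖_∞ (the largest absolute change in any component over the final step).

Iteration 1:
  x_1 = (1 - (-2)·0.0000 - (-4)·0.0000) / (8) = 0.1250
  x_2 = (6 - (-2)·0.1250 - (3)·0.0000) / (6) = 1.0417
  x_3 = (-2 - (-1)·0.1250 - (3)·1.0417) / (5) = -1.0000
Iteration 2:
  x_1 = (1 - (-2)·1.0417 - (-4)·-1.0000) / (8) = -0.1146
  x_2 = (6 - (-2)·-0.1146 - (3)·-1.0000) / (6) = 1.4618
  x_3 = (-2 - (-1)·-0.1146 - (3)·1.4618) / (5) = -1.3000
Change: (-0.2396, 0.4201, -0.3000) → max |·| = 0.4201

0.4201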